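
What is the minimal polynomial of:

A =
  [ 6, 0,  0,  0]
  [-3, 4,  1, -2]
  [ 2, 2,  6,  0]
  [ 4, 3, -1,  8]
x^3 - 18*x^2 + 108*x - 216

The characteristic polynomial is χ_A(x) = (x - 6)^4, so the eigenvalues are known. The minimal polynomial is
  m_A(x) = Π_λ (x − λ)^{k_λ}
where k_λ is the size of the *largest* Jordan block for λ (equivalently, the smallest k with (A − λI)^k v = 0 for every generalised eigenvector v of λ).

  λ = 6: largest Jordan block has size 3, contributing (x − 6)^3

So m_A(x) = (x - 6)^3 = x^3 - 18*x^2 + 108*x - 216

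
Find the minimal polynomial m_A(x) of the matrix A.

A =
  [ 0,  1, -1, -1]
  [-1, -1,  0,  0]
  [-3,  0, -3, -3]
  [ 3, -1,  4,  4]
x^3

The characteristic polynomial is χ_A(x) = x^4, so the eigenvalues are known. The minimal polynomial is
  m_A(x) = Π_λ (x − λ)^{k_λ}
where k_λ is the size of the *largest* Jordan block for λ (equivalently, the smallest k with (A − λI)^k v = 0 for every generalised eigenvector v of λ).

  λ = 0: largest Jordan block has size 3, contributing (x − 0)^3

So m_A(x) = x^3 = x^3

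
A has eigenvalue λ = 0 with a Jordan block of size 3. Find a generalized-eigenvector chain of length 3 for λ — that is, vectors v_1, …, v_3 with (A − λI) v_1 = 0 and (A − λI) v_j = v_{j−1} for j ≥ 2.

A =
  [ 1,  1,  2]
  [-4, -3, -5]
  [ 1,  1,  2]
A Jordan chain for λ = 0 of length 3:
v_1 = (-1, 3, -1)ᵀ
v_2 = (1, -4, 1)ᵀ
v_3 = (1, 0, 0)ᵀ

Let N = A − (0)·I. We want v_3 with N^3 v_3 = 0 but N^2 v_3 ≠ 0; then v_{j-1} := N · v_j for j = 3, …, 2.

Pick v_3 = (1, 0, 0)ᵀ.
Then v_2 = N · v_3 = (1, -4, 1)ᵀ.
Then v_1 = N · v_2 = (-1, 3, -1)ᵀ.

Sanity check: (A − (0)·I) v_1 = (0, 0, 0)ᵀ = 0. ✓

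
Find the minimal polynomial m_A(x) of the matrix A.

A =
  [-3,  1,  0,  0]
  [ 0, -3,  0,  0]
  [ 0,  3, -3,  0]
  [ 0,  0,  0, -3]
x^2 + 6*x + 9

The characteristic polynomial is χ_A(x) = (x + 3)^4, so the eigenvalues are known. The minimal polynomial is
  m_A(x) = Π_λ (x − λ)^{k_λ}
where k_λ is the size of the *largest* Jordan block for λ (equivalently, the smallest k with (A − λI)^k v = 0 for every generalised eigenvector v of λ).

  λ = -3: largest Jordan block has size 2, contributing (x + 3)^2

So m_A(x) = (x + 3)^2 = x^2 + 6*x + 9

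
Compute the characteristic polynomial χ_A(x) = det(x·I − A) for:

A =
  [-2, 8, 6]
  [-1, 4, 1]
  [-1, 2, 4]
x^3 - 6*x^2 + 12*x - 8

Expanding det(x·I − A) (e.g. by cofactor expansion or by noting that A is similar to its Jordan form J, which has the same characteristic polynomial as A) gives
  χ_A(x) = x^3 - 6*x^2 + 12*x - 8
which factors as (x - 2)^3. The eigenvalues (with algebraic multiplicities) are λ = 2 with multiplicity 3.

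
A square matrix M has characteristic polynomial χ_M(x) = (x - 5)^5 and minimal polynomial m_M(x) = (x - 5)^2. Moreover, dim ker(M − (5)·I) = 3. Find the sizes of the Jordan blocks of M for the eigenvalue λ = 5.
Block sizes for λ = 5: [2, 2, 1]

Step 1 — from the characteristic polynomial, algebraic multiplicity of λ = 5 is 5. From dim ker(M − (5)·I) = 3, there are exactly 3 Jordan blocks for λ = 5.
Step 2 — from the minimal polynomial, the factor (x − 5)^2 tells us the largest block for λ = 5 has size 2.
Step 3 — with total size 5, 3 blocks, and largest block 2, the block sizes (in nonincreasing order) are [2, 2, 1].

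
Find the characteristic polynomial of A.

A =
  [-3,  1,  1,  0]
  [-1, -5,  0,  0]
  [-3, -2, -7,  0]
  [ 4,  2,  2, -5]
x^4 + 20*x^3 + 150*x^2 + 500*x + 625

Expanding det(x·I − A) (e.g. by cofactor expansion or by noting that A is similar to its Jordan form J, which has the same characteristic polynomial as A) gives
  χ_A(x) = x^4 + 20*x^3 + 150*x^2 + 500*x + 625
which factors as (x + 5)^4. The eigenvalues (with algebraic multiplicities) are λ = -5 with multiplicity 4.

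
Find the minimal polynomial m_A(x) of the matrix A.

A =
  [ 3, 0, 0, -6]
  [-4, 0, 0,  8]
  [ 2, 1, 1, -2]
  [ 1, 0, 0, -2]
x^2 - x

The characteristic polynomial is χ_A(x) = x^2*(x - 1)^2, so the eigenvalues are known. The minimal polynomial is
  m_A(x) = Π_λ (x − λ)^{k_λ}
where k_λ is the size of the *largest* Jordan block for λ (equivalently, the smallest k with (A − λI)^k v = 0 for every generalised eigenvector v of λ).

  λ = 0: largest Jordan block has size 1, contributing (x − 0)
  λ = 1: largest Jordan block has size 1, contributing (x − 1)

So m_A(x) = x*(x - 1) = x^2 - x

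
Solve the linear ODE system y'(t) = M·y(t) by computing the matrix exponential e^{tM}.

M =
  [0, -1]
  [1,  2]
e^{tM} =
  [-t*exp(t) + exp(t), -t*exp(t)]
  [t*exp(t), t*exp(t) + exp(t)]

Strategy: write M = P · J · P⁻¹ where J is a Jordan canonical form, so e^{tM} = P · e^{tJ} · P⁻¹, and e^{tJ} can be computed block-by-block.

M has Jordan form
J =
  [1, 1]
  [0, 1]
(up to reordering of blocks).

Per-block formulas:
  For a 2×2 Jordan block J_2(1): exp(t · J_2(1)) = e^(1t)·(I + t·N), where N is the 2×2 nilpotent shift.

After assembling e^{tJ} and conjugating by P, we get:

e^{tM} =
  [-t*exp(t) + exp(t), -t*exp(t)]
  [t*exp(t), t*exp(t) + exp(t)]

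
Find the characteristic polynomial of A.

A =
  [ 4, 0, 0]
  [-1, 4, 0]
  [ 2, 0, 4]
x^3 - 12*x^2 + 48*x - 64

Expanding det(x·I − A) (e.g. by cofactor expansion or by noting that A is similar to its Jordan form J, which has the same characteristic polynomial as A) gives
  χ_A(x) = x^3 - 12*x^2 + 48*x - 64
which factors as (x - 4)^3. The eigenvalues (with algebraic multiplicities) are λ = 4 with multiplicity 3.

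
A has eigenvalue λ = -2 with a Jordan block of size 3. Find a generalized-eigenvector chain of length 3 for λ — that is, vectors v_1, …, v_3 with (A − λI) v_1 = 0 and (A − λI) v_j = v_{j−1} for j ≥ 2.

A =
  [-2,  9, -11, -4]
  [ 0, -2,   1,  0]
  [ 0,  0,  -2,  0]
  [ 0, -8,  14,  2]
A Jordan chain for λ = -2 of length 3:
v_1 = (2, 0, 0, 0)ᵀ
v_2 = (5, 2, 0, 4)ᵀ
v_3 = (0, 3, 2, 0)ᵀ

Let N = A − (-2)·I. We want v_3 with N^3 v_3 = 0 but N^2 v_3 ≠ 0; then v_{j-1} := N · v_j for j = 3, …, 2.

Pick v_3 = (0, 3, 2, 0)ᵀ.
Then v_2 = N · v_3 = (5, 2, 0, 4)ᵀ.
Then v_1 = N · v_2 = (2, 0, 0, 0)ᵀ.

Sanity check: (A − (-2)·I) v_1 = (0, 0, 0, 0)ᵀ = 0. ✓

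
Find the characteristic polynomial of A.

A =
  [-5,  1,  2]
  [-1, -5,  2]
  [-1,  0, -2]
x^3 + 12*x^2 + 48*x + 64

Expanding det(x·I − A) (e.g. by cofactor expansion or by noting that A is similar to its Jordan form J, which has the same characteristic polynomial as A) gives
  χ_A(x) = x^3 + 12*x^2 + 48*x + 64
which factors as (x + 4)^3. The eigenvalues (with algebraic multiplicities) are λ = -4 with multiplicity 3.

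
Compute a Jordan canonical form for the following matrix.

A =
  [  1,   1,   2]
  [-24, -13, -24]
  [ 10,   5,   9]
J_2(-1) ⊕ J_1(-1)

The characteristic polynomial is
  det(x·I − A) = x^3 + 3*x^2 + 3*x + 1 = (x + 1)^3

Eigenvalues and multiplicities (the geometric multiplicity of λ is n − rank(A − λI), which equals the number of Jordan blocks for λ):
  λ = -1: algebraic multiplicity = 3, geometric multiplicity = 2

Determining the block sizes for each eigenvalue:
  λ = -1: 2 blocks summing to 3 forces exactly one block of size 2 and the rest size 1 → block sizes [2, 1]

Assembling the blocks gives a Jordan form
J =
  [-1,  1,  0]
  [ 0, -1,  0]
  [ 0,  0, -1]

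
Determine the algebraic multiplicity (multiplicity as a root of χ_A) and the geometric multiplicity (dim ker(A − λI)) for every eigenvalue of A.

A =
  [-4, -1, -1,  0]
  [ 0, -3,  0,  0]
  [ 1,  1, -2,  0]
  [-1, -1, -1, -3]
λ = -3: alg = 4, geom = 3

Step 1 — factor the characteristic polynomial to read off the algebraic multiplicities:
  χ_A(x) = (x + 3)^4

Step 2 — compute geometric multiplicities via the rank-nullity identity g(λ) = n − rank(A − λI):
  rank(A − (-3)·I) = 1, so dim ker(A − (-3)·I) = n − 1 = 3

Summary:
  λ = -3: algebraic multiplicity = 4, geometric multiplicity = 3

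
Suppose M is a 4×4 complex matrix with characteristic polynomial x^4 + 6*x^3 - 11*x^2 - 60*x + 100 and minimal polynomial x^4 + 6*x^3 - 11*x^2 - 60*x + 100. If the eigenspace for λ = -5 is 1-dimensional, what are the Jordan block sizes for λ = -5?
Block sizes for λ = -5: [2]

Step 1 — from the characteristic polynomial, algebraic multiplicity of λ = -5 is 2. From dim ker(M − (-5)·I) = 1, there are exactly 1 Jordan blocks for λ = -5.
Step 2 — from the minimal polynomial, the factor (x + 5)^2 tells us the largest block for λ = -5 has size 2.
Step 3 — with total size 2, 1 blocks, and largest block 2, the block sizes (in nonincreasing order) are [2].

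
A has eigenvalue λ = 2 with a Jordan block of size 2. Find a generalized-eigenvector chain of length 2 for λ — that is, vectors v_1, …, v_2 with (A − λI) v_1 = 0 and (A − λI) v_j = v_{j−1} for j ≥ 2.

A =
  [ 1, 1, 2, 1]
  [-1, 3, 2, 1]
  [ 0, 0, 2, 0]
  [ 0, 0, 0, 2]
A Jordan chain for λ = 2 of length 2:
v_1 = (-1, -1, 0, 0)ᵀ
v_2 = (1, 0, 0, 0)ᵀ

Let N = A − (2)·I. We want v_2 with N^2 v_2 = 0 but N^1 v_2 ≠ 0; then v_{j-1} := N · v_j for j = 2, …, 2.

Pick v_2 = (1, 0, 0, 0)ᵀ.
Then v_1 = N · v_2 = (-1, -1, 0, 0)ᵀ.

Sanity check: (A − (2)·I) v_1 = (0, 0, 0, 0)ᵀ = 0. ✓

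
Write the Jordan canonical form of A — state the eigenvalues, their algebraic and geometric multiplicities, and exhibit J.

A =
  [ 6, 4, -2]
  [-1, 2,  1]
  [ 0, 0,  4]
J_2(4) ⊕ J_1(4)

The characteristic polynomial is
  det(x·I − A) = x^3 - 12*x^2 + 48*x - 64 = (x - 4)^3

Eigenvalues and multiplicities (the geometric multiplicity of λ is n − rank(A − λI), which equals the number of Jordan blocks for λ):
  λ = 4: algebraic multiplicity = 3, geometric multiplicity = 2

Determining the block sizes for each eigenvalue:
  λ = 4: 2 blocks summing to 3 forces exactly one block of size 2 and the rest size 1 → block sizes [2, 1]

Assembling the blocks gives a Jordan form
J =
  [4, 1, 0]
  [0, 4, 0]
  [0, 0, 4]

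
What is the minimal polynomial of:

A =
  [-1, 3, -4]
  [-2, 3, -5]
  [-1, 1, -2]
x^3

The characteristic polynomial is χ_A(x) = x^3, so the eigenvalues are known. The minimal polynomial is
  m_A(x) = Π_λ (x − λ)^{k_λ}
where k_λ is the size of the *largest* Jordan block for λ (equivalently, the smallest k with (A − λI)^k v = 0 for every generalised eigenvector v of λ).

  λ = 0: largest Jordan block has size 3, contributing (x − 0)^3

So m_A(x) = x^3 = x^3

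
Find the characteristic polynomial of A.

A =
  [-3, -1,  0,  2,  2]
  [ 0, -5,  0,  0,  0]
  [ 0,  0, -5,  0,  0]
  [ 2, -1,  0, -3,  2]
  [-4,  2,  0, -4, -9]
x^5 + 25*x^4 + 250*x^3 + 1250*x^2 + 3125*x + 3125

Expanding det(x·I − A) (e.g. by cofactor expansion or by noting that A is similar to its Jordan form J, which has the same characteristic polynomial as A) gives
  χ_A(x) = x^5 + 25*x^4 + 250*x^3 + 1250*x^2 + 3125*x + 3125
which factors as (x + 5)^5. The eigenvalues (with algebraic multiplicities) are λ = -5 with multiplicity 5.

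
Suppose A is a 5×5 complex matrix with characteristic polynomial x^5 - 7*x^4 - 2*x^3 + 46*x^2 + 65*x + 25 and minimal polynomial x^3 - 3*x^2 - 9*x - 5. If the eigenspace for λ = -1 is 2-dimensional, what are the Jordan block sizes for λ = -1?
Block sizes for λ = -1: [2, 1]

Step 1 — from the characteristic polynomial, algebraic multiplicity of λ = -1 is 3. From dim ker(A − (-1)·I) = 2, there are exactly 2 Jordan blocks for λ = -1.
Step 2 — from the minimal polynomial, the factor (x + 1)^2 tells us the largest block for λ = -1 has size 2.
Step 3 — with total size 3, 2 blocks, and largest block 2, the block sizes (in nonincreasing order) are [2, 1].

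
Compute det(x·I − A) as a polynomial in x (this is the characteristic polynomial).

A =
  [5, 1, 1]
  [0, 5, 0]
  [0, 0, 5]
x^3 - 15*x^2 + 75*x - 125

Expanding det(x·I − A) (e.g. by cofactor expansion or by noting that A is similar to its Jordan form J, which has the same characteristic polynomial as A) gives
  χ_A(x) = x^3 - 15*x^2 + 75*x - 125
which factors as (x - 5)^3. The eigenvalues (with algebraic multiplicities) are λ = 5 with multiplicity 3.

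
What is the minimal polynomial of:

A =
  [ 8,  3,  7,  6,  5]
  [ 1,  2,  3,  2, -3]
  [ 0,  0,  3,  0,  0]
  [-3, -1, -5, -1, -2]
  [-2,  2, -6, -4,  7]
x^4 - 16*x^3 + 94*x^2 - 240*x + 225

The characteristic polynomial is χ_A(x) = (x - 5)^2*(x - 3)^3, so the eigenvalues are known. The minimal polynomial is
  m_A(x) = Π_λ (x − λ)^{k_λ}
where k_λ is the size of the *largest* Jordan block for λ (equivalently, the smallest k with (A − λI)^k v = 0 for every generalised eigenvector v of λ).

  λ = 3: largest Jordan block has size 2, contributing (x − 3)^2
  λ = 5: largest Jordan block has size 2, contributing (x − 5)^2

So m_A(x) = (x - 5)^2*(x - 3)^2 = x^4 - 16*x^3 + 94*x^2 - 240*x + 225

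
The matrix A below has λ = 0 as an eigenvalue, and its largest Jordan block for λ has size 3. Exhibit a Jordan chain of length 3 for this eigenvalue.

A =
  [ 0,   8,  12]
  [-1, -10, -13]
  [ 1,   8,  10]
A Jordan chain for λ = 0 of length 3:
v_1 = (4, -3, 2)ᵀ
v_2 = (0, -1, 1)ᵀ
v_3 = (1, 0, 0)ᵀ

Let N = A − (0)·I. We want v_3 with N^3 v_3 = 0 but N^2 v_3 ≠ 0; then v_{j-1} := N · v_j for j = 3, …, 2.

Pick v_3 = (1, 0, 0)ᵀ.
Then v_2 = N · v_3 = (0, -1, 1)ᵀ.
Then v_1 = N · v_2 = (4, -3, 2)ᵀ.

Sanity check: (A − (0)·I) v_1 = (0, 0, 0)ᵀ = 0. ✓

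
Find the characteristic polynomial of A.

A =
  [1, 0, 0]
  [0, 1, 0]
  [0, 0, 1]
x^3 - 3*x^2 + 3*x - 1

Expanding det(x·I − A) (e.g. by cofactor expansion or by noting that A is similar to its Jordan form J, which has the same characteristic polynomial as A) gives
  χ_A(x) = x^3 - 3*x^2 + 3*x - 1
which factors as (x - 1)^3. The eigenvalues (with algebraic multiplicities) are λ = 1 with multiplicity 3.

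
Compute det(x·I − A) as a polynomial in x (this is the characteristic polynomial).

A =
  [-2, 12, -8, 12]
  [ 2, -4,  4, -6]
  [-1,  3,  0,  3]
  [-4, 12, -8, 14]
x^4 - 8*x^3 + 24*x^2 - 32*x + 16

Expanding det(x·I − A) (e.g. by cofactor expansion or by noting that A is similar to its Jordan form J, which has the same characteristic polynomial as A) gives
  χ_A(x) = x^4 - 8*x^3 + 24*x^2 - 32*x + 16
which factors as (x - 2)^4. The eigenvalues (with algebraic multiplicities) are λ = 2 with multiplicity 4.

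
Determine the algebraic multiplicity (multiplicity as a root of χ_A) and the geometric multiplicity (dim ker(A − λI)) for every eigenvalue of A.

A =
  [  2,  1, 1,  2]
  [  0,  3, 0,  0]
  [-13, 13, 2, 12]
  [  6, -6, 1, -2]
λ = -4: alg = 1, geom = 1; λ = 3: alg = 3, geom = 2

Step 1 — factor the characteristic polynomial to read off the algebraic multiplicities:
  χ_A(x) = (x - 3)^3*(x + 4)

Step 2 — compute geometric multiplicities via the rank-nullity identity g(λ) = n − rank(A − λI):
  rank(A − (-4)·I) = 3, so dim ker(A − (-4)·I) = n − 3 = 1
  rank(A − (3)·I) = 2, so dim ker(A − (3)·I) = n − 2 = 2

Summary:
  λ = -4: algebraic multiplicity = 1, geometric multiplicity = 1
  λ = 3: algebraic multiplicity = 3, geometric multiplicity = 2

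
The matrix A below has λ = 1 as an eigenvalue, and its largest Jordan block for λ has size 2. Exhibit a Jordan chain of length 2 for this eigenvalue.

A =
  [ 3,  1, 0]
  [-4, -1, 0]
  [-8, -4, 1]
A Jordan chain for λ = 1 of length 2:
v_1 = (2, -4, -8)ᵀ
v_2 = (1, 0, 0)ᵀ

Let N = A − (1)·I. We want v_2 with N^2 v_2 = 0 but N^1 v_2 ≠ 0; then v_{j-1} := N · v_j for j = 2, …, 2.

Pick v_2 = (1, 0, 0)ᵀ.
Then v_1 = N · v_2 = (2, -4, -8)ᵀ.

Sanity check: (A − (1)·I) v_1 = (0, 0, 0)ᵀ = 0. ✓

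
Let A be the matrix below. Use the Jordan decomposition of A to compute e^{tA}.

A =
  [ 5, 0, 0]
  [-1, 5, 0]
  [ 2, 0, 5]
e^{tA} =
  [exp(5*t), 0, 0]
  [-t*exp(5*t), exp(5*t), 0]
  [2*t*exp(5*t), 0, exp(5*t)]

Strategy: write A = P · J · P⁻¹ where J is a Jordan canonical form, so e^{tA} = P · e^{tJ} · P⁻¹, and e^{tJ} can be computed block-by-block.

A has Jordan form
J =
  [5, 1, 0]
  [0, 5, 0]
  [0, 0, 5]
(up to reordering of blocks).

Per-block formulas:
  For a 2×2 Jordan block J_2(5): exp(t · J_2(5)) = e^(5t)·(I + t·N), where N is the 2×2 nilpotent shift.
  For a 1×1 block at λ = 5: exp(t · [5]) = [e^(5t)].

After assembling e^{tJ} and conjugating by P, we get:

e^{tA} =
  [exp(5*t), 0, 0]
  [-t*exp(5*t), exp(5*t), 0]
  [2*t*exp(5*t), 0, exp(5*t)]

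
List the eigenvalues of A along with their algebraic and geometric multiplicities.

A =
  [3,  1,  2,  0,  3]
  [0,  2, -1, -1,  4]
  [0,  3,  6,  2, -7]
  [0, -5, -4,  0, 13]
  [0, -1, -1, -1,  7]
λ = 3: alg = 2, geom = 1; λ = 4: alg = 3, geom = 2

Step 1 — factor the characteristic polynomial to read off the algebraic multiplicities:
  χ_A(x) = (x - 4)^3*(x - 3)^2

Step 2 — compute geometric multiplicities via the rank-nullity identity g(λ) = n − rank(A − λI):
  rank(A − (3)·I) = 4, so dim ker(A − (3)·I) = n − 4 = 1
  rank(A − (4)·I) = 3, so dim ker(A − (4)·I) = n − 3 = 2

Summary:
  λ = 3: algebraic multiplicity = 2, geometric multiplicity = 1
  λ = 4: algebraic multiplicity = 3, geometric multiplicity = 2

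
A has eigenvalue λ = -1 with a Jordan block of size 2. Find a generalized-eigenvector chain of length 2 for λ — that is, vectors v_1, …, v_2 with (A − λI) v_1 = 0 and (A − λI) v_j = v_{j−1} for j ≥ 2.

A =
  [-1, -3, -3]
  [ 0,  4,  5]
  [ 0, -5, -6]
A Jordan chain for λ = -1 of length 2:
v_1 = (-3, 5, -5)ᵀ
v_2 = (0, 1, 0)ᵀ

Let N = A − (-1)·I. We want v_2 with N^2 v_2 = 0 but N^1 v_2 ≠ 0; then v_{j-1} := N · v_j for j = 2, …, 2.

Pick v_2 = (0, 1, 0)ᵀ.
Then v_1 = N · v_2 = (-3, 5, -5)ᵀ.

Sanity check: (A − (-1)·I) v_1 = (0, 0, 0)ᵀ = 0. ✓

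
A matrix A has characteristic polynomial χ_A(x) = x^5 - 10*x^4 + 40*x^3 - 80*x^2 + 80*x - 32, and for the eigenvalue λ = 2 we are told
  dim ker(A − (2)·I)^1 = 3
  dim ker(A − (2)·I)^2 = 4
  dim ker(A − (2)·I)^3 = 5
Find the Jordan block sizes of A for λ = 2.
Block sizes for λ = 2: [3, 1, 1]

From the dimensions of kernels of powers, the number of Jordan blocks of size at least j is d_j − d_{j−1} where d_j = dim ker(N^j) (with d_0 = 0). Computing the differences gives [3, 1, 1].
The number of blocks of size exactly k is (#blocks of size ≥ k) − (#blocks of size ≥ k + 1), so the partition is: 2 block(s) of size 1, 1 block(s) of size 3.
In nonincreasing order the block sizes are [3, 1, 1].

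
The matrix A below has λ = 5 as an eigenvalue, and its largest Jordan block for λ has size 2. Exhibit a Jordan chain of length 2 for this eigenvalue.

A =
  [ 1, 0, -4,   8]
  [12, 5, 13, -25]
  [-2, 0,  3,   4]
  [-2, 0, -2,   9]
A Jordan chain for λ = 5 of length 2:
v_1 = (0, -1, 0, 0)ᵀ
v_2 = (1, 0, -1, 0)ᵀ

Let N = A − (5)·I. We want v_2 with N^2 v_2 = 0 but N^1 v_2 ≠ 0; then v_{j-1} := N · v_j for j = 2, …, 2.

Pick v_2 = (1, 0, -1, 0)ᵀ.
Then v_1 = N · v_2 = (0, -1, 0, 0)ᵀ.

Sanity check: (A − (5)·I) v_1 = (0, 0, 0, 0)ᵀ = 0. ✓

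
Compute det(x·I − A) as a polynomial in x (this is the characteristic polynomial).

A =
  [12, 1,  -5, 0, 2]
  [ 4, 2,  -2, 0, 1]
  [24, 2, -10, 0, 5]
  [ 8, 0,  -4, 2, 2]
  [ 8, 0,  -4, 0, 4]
x^5 - 10*x^4 + 40*x^3 - 80*x^2 + 80*x - 32

Expanding det(x·I − A) (e.g. by cofactor expansion or by noting that A is similar to its Jordan form J, which has the same characteristic polynomial as A) gives
  χ_A(x) = x^5 - 10*x^4 + 40*x^3 - 80*x^2 + 80*x - 32
which factors as (x - 2)^5. The eigenvalues (with algebraic multiplicities) are λ = 2 with multiplicity 5.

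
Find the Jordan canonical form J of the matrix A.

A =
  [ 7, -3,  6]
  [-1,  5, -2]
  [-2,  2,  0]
J_2(4) ⊕ J_1(4)

The characteristic polynomial is
  det(x·I − A) = x^3 - 12*x^2 + 48*x - 64 = (x - 4)^3

Eigenvalues and multiplicities (the geometric multiplicity of λ is n − rank(A − λI), which equals the number of Jordan blocks for λ):
  λ = 4: algebraic multiplicity = 3, geometric multiplicity = 2

Determining the block sizes for each eigenvalue:
  λ = 4: 2 blocks summing to 3 forces exactly one block of size 2 and the rest size 1 → block sizes [2, 1]

Assembling the blocks gives a Jordan form
J =
  [4, 1, 0]
  [0, 4, 0]
  [0, 0, 4]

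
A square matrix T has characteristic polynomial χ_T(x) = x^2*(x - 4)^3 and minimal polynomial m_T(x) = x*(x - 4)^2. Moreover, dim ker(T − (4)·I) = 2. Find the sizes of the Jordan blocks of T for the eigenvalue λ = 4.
Block sizes for λ = 4: [2, 1]

Step 1 — from the characteristic polynomial, algebraic multiplicity of λ = 4 is 3. From dim ker(T − (4)·I) = 2, there are exactly 2 Jordan blocks for λ = 4.
Step 2 — from the minimal polynomial, the factor (x − 4)^2 tells us the largest block for λ = 4 has size 2.
Step 3 — with total size 3, 2 blocks, and largest block 2, the block sizes (in nonincreasing order) are [2, 1].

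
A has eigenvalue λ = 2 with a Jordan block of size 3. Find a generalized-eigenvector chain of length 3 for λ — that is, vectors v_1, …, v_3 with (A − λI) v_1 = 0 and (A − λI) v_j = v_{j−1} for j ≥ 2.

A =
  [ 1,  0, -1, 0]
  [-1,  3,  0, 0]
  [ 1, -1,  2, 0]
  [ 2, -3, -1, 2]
A Jordan chain for λ = 2 of length 3:
v_1 = (1, 1, -1, -2)ᵀ
v_2 = (0, 1, -1, -3)ᵀ
v_3 = (0, 1, 0, 0)ᵀ

Let N = A − (2)·I. We want v_3 with N^3 v_3 = 0 but N^2 v_3 ≠ 0; then v_{j-1} := N · v_j for j = 3, …, 2.

Pick v_3 = (0, 1, 0, 0)ᵀ.
Then v_2 = N · v_3 = (0, 1, -1, -3)ᵀ.
Then v_1 = N · v_2 = (1, 1, -1, -2)ᵀ.

Sanity check: (A − (2)·I) v_1 = (0, 0, 0, 0)ᵀ = 0. ✓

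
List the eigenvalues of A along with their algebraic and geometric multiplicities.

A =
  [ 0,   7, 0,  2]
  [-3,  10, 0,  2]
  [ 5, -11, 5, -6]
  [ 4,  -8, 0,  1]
λ = 3: alg = 2, geom = 1; λ = 5: alg = 2, geom = 2

Step 1 — factor the characteristic polynomial to read off the algebraic multiplicities:
  χ_A(x) = (x - 5)^2*(x - 3)^2

Step 2 — compute geometric multiplicities via the rank-nullity identity g(λ) = n − rank(A − λI):
  rank(A − (3)·I) = 3, so dim ker(A − (3)·I) = n − 3 = 1
  rank(A − (5)·I) = 2, so dim ker(A − (5)·I) = n − 2 = 2

Summary:
  λ = 3: algebraic multiplicity = 2, geometric multiplicity = 1
  λ = 5: algebraic multiplicity = 2, geometric multiplicity = 2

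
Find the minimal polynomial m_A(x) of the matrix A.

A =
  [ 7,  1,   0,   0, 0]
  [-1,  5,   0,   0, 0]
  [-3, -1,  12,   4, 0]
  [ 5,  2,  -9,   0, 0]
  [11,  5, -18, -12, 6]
x^2 - 12*x + 36

The characteristic polynomial is χ_A(x) = (x - 6)^5, so the eigenvalues are known. The minimal polynomial is
  m_A(x) = Π_λ (x − λ)^{k_λ}
where k_λ is the size of the *largest* Jordan block for λ (equivalently, the smallest k with (A − λI)^k v = 0 for every generalised eigenvector v of λ).

  λ = 6: largest Jordan block has size 2, contributing (x − 6)^2

So m_A(x) = (x - 6)^2 = x^2 - 12*x + 36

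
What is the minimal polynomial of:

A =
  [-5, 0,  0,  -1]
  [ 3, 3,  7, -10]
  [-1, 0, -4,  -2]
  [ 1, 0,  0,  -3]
x^4 + 9*x^3 + 12*x^2 - 80*x - 192

The characteristic polynomial is χ_A(x) = (x - 3)*(x + 4)^3, so the eigenvalues are known. The minimal polynomial is
  m_A(x) = Π_λ (x − λ)^{k_λ}
where k_λ is the size of the *largest* Jordan block for λ (equivalently, the smallest k with (A − λI)^k v = 0 for every generalised eigenvector v of λ).

  λ = -4: largest Jordan block has size 3, contributing (x + 4)^3
  λ = 3: largest Jordan block has size 1, contributing (x − 3)

So m_A(x) = (x - 3)*(x + 4)^3 = x^4 + 9*x^3 + 12*x^2 - 80*x - 192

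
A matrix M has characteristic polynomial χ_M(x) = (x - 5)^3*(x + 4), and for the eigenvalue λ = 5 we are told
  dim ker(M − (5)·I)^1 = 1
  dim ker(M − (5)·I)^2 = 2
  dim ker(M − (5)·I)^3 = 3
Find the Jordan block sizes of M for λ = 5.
Block sizes for λ = 5: [3]

From the dimensions of kernels of powers, the number of Jordan blocks of size at least j is d_j − d_{j−1} where d_j = dim ker(N^j) (with d_0 = 0). Computing the differences gives [1, 1, 1].
The number of blocks of size exactly k is (#blocks of size ≥ k) − (#blocks of size ≥ k + 1), so the partition is: 1 block(s) of size 3.
In nonincreasing order the block sizes are [3].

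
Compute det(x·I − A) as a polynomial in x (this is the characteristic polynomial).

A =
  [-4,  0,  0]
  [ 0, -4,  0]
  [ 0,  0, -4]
x^3 + 12*x^2 + 48*x + 64

Expanding det(x·I − A) (e.g. by cofactor expansion or by noting that A is similar to its Jordan form J, which has the same characteristic polynomial as A) gives
  χ_A(x) = x^3 + 12*x^2 + 48*x + 64
which factors as (x + 4)^3. The eigenvalues (with algebraic multiplicities) are λ = -4 with multiplicity 3.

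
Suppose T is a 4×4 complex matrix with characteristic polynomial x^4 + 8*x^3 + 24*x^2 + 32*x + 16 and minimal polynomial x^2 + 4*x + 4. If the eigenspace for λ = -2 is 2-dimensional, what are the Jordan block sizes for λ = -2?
Block sizes for λ = -2: [2, 2]

Step 1 — from the characteristic polynomial, algebraic multiplicity of λ = -2 is 4. From dim ker(T − (-2)·I) = 2, there are exactly 2 Jordan blocks for λ = -2.
Step 2 — from the minimal polynomial, the factor (x + 2)^2 tells us the largest block for λ = -2 has size 2.
Step 3 — with total size 4, 2 blocks, and largest block 2, the block sizes (in nonincreasing order) are [2, 2].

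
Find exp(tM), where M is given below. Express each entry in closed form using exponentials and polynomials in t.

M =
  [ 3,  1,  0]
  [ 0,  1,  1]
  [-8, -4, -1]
e^{tM} =
  [2*t^2*exp(t) + 2*t*exp(t) + exp(t), t^2*exp(t) + t*exp(t), t^2*exp(t)/2]
  [-4*t^2*exp(t), -2*t^2*exp(t) + exp(t), -t^2*exp(t) + t*exp(t)]
  [-8*t*exp(t), -4*t*exp(t), -2*t*exp(t) + exp(t)]

Strategy: write M = P · J · P⁻¹ where J is a Jordan canonical form, so e^{tM} = P · e^{tJ} · P⁻¹, and e^{tJ} can be computed block-by-block.

M has Jordan form
J =
  [1, 1, 0]
  [0, 1, 1]
  [0, 0, 1]
(up to reordering of blocks).

Per-block formulas:
  For a 3×3 Jordan block J_3(1): exp(t · J_3(1)) = e^(1t)·(I + t·N + (t^2/2)·N^2), where N is the 3×3 nilpotent shift.

After assembling e^{tJ} and conjugating by P, we get:

e^{tM} =
  [2*t^2*exp(t) + 2*t*exp(t) + exp(t), t^2*exp(t) + t*exp(t), t^2*exp(t)/2]
  [-4*t^2*exp(t), -2*t^2*exp(t) + exp(t), -t^2*exp(t) + t*exp(t)]
  [-8*t*exp(t), -4*t*exp(t), -2*t*exp(t) + exp(t)]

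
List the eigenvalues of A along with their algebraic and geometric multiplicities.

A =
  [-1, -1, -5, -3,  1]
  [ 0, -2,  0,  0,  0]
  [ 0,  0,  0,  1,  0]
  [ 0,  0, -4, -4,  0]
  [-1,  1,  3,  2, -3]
λ = -2: alg = 5, geom = 3

Step 1 — factor the characteristic polynomial to read off the algebraic multiplicities:
  χ_A(x) = (x + 2)^5

Step 2 — compute geometric multiplicities via the rank-nullity identity g(λ) = n − rank(A − λI):
  rank(A − (-2)·I) = 2, so dim ker(A − (-2)·I) = n − 2 = 3

Summary:
  λ = -2: algebraic multiplicity = 5, geometric multiplicity = 3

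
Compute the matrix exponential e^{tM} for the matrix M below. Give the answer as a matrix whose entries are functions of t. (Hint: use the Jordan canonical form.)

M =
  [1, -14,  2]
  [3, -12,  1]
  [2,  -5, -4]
e^{tM} =
  [-t^2*exp(-5*t) + 6*t*exp(-5*t) + exp(-5*t), 2*t^2*exp(-5*t) - 14*t*exp(-5*t), 2*t*exp(-5*t)]
  [-t^2*exp(-5*t)/2 + 3*t*exp(-5*t), t^2*exp(-5*t) - 7*t*exp(-5*t) + exp(-5*t), t*exp(-5*t)]
  [-t^2*exp(-5*t)/2 + 2*t*exp(-5*t), t^2*exp(-5*t) - 5*t*exp(-5*t), t*exp(-5*t) + exp(-5*t)]

Strategy: write M = P · J · P⁻¹ where J is a Jordan canonical form, so e^{tM} = P · e^{tJ} · P⁻¹, and e^{tJ} can be computed block-by-block.

M has Jordan form
J =
  [-5,  1,  0]
  [ 0, -5,  1]
  [ 0,  0, -5]
(up to reordering of blocks).

Per-block formulas:
  For a 3×3 Jordan block J_3(-5): exp(t · J_3(-5)) = e^(-5t)·(I + t·N + (t^2/2)·N^2), where N is the 3×3 nilpotent shift.

After assembling e^{tJ} and conjugating by P, we get:

e^{tM} =
  [-t^2*exp(-5*t) + 6*t*exp(-5*t) + exp(-5*t), 2*t^2*exp(-5*t) - 14*t*exp(-5*t), 2*t*exp(-5*t)]
  [-t^2*exp(-5*t)/2 + 3*t*exp(-5*t), t^2*exp(-5*t) - 7*t*exp(-5*t) + exp(-5*t), t*exp(-5*t)]
  [-t^2*exp(-5*t)/2 + 2*t*exp(-5*t), t^2*exp(-5*t) - 5*t*exp(-5*t), t*exp(-5*t) + exp(-5*t)]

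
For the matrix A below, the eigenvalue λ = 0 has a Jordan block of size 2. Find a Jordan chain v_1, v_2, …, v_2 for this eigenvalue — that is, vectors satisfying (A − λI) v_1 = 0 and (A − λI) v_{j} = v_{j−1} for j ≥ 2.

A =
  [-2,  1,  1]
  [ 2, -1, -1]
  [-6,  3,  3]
A Jordan chain for λ = 0 of length 2:
v_1 = (-2, 2, -6)ᵀ
v_2 = (1, 0, 0)ᵀ

Let N = A − (0)·I. We want v_2 with N^2 v_2 = 0 but N^1 v_2 ≠ 0; then v_{j-1} := N · v_j for j = 2, …, 2.

Pick v_2 = (1, 0, 0)ᵀ.
Then v_1 = N · v_2 = (-2, 2, -6)ᵀ.

Sanity check: (A − (0)·I) v_1 = (0, 0, 0)ᵀ = 0. ✓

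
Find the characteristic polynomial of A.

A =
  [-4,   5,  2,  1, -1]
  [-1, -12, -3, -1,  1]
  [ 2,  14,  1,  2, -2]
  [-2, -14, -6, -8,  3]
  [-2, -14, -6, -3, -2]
x^5 + 25*x^4 + 250*x^3 + 1250*x^2 + 3125*x + 3125

Expanding det(x·I − A) (e.g. by cofactor expansion or by noting that A is similar to its Jordan form J, which has the same characteristic polynomial as A) gives
  χ_A(x) = x^5 + 25*x^4 + 250*x^3 + 1250*x^2 + 3125*x + 3125
which factors as (x + 5)^5. The eigenvalues (with algebraic multiplicities) are λ = -5 with multiplicity 5.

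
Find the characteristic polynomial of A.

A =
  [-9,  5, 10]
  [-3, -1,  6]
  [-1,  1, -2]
x^3 + 12*x^2 + 48*x + 64

Expanding det(x·I − A) (e.g. by cofactor expansion or by noting that A is similar to its Jordan form J, which has the same characteristic polynomial as A) gives
  χ_A(x) = x^3 + 12*x^2 + 48*x + 64
which factors as (x + 4)^3. The eigenvalues (with algebraic multiplicities) are λ = -4 with multiplicity 3.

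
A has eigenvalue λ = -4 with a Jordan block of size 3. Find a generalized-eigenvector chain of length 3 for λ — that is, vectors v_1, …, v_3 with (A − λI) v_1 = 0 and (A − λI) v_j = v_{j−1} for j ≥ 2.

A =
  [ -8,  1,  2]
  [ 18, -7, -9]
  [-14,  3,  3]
A Jordan chain for λ = -4 of length 3:
v_1 = (6, 0, 12)ᵀ
v_2 = (-4, 18, -14)ᵀ
v_3 = (1, 0, 0)ᵀ

Let N = A − (-4)·I. We want v_3 with N^3 v_3 = 0 but N^2 v_3 ≠ 0; then v_{j-1} := N · v_j for j = 3, …, 2.

Pick v_3 = (1, 0, 0)ᵀ.
Then v_2 = N · v_3 = (-4, 18, -14)ᵀ.
Then v_1 = N · v_2 = (6, 0, 12)ᵀ.

Sanity check: (A − (-4)·I) v_1 = (0, 0, 0)ᵀ = 0. ✓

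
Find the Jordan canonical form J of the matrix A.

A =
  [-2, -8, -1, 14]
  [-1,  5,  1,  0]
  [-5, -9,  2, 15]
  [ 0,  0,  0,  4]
J_1(-3) ⊕ J_3(4)

The characteristic polynomial is
  det(x·I − A) = x^4 - 9*x^3 + 12*x^2 + 80*x - 192 = (x - 4)^3*(x + 3)

Eigenvalues and multiplicities (the geometric multiplicity of λ is n − rank(A − λI), which equals the number of Jordan blocks for λ):
  λ = -3: algebraic multiplicity = 1, geometric multiplicity = 1
  λ = 4: algebraic multiplicity = 3, geometric multiplicity = 1

Determining the block sizes for each eigenvalue:
  λ = -3: one block (gm = 1), so the single block has size am = 1 → block sizes [1]
  λ = 4: one block (gm = 1), so the single block has size am = 3 → block sizes [3]

Assembling the blocks gives a Jordan form
J =
  [-3, 0, 0, 0]
  [ 0, 4, 1, 0]
  [ 0, 0, 4, 1]
  [ 0, 0, 0, 4]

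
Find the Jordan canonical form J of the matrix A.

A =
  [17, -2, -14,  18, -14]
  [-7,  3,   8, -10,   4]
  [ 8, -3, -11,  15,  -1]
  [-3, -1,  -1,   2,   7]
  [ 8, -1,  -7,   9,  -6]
J_3(1) ⊕ J_2(1)

The characteristic polynomial is
  det(x·I − A) = x^5 - 5*x^4 + 10*x^3 - 10*x^2 + 5*x - 1 = (x - 1)^5

Eigenvalues and multiplicities (the geometric multiplicity of λ is n − rank(A − λI), which equals the number of Jordan blocks for λ):
  λ = 1: algebraic multiplicity = 5, geometric multiplicity = 2

Determining the block sizes for each eigenvalue:
  λ = 1: with am = 5 and gm = 2, the partition is not yet determined (e.g. several partitions of 5 into 2 parts exist). Let N = A − (1)·I. Computing rank(N^1) = 3, rank(N^2) = 1, rank(N^3) = 0; the number of blocks of size ≥ j is rank(N^{j−1}) − rank(N^j), giving [2, 2, 1]. So we have 1 block(s) of size 3, 1 block(s) of size 2 → block sizes [3, 2]

Assembling the blocks gives a Jordan form
J =
  [1, 1, 0, 0, 0]
  [0, 1, 1, 0, 0]
  [0, 0, 1, 0, 0]
  [0, 0, 0, 1, 1]
  [0, 0, 0, 0, 1]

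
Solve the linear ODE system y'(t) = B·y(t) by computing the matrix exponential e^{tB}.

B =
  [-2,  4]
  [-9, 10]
e^{tB} =
  [-6*t*exp(4*t) + exp(4*t), 4*t*exp(4*t)]
  [-9*t*exp(4*t), 6*t*exp(4*t) + exp(4*t)]

Strategy: write B = P · J · P⁻¹ where J is a Jordan canonical form, so e^{tB} = P · e^{tJ} · P⁻¹, and e^{tJ} can be computed block-by-block.

B has Jordan form
J =
  [4, 1]
  [0, 4]
(up to reordering of blocks).

Per-block formulas:
  For a 2×2 Jordan block J_2(4): exp(t · J_2(4)) = e^(4t)·(I + t·N), where N is the 2×2 nilpotent shift.

After assembling e^{tJ} and conjugating by P, we get:

e^{tB} =
  [-6*t*exp(4*t) + exp(4*t), 4*t*exp(4*t)]
  [-9*t*exp(4*t), 6*t*exp(4*t) + exp(4*t)]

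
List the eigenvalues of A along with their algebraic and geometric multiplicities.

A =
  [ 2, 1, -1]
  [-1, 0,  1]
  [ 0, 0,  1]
λ = 1: alg = 3, geom = 2

Step 1 — factor the characteristic polynomial to read off the algebraic multiplicities:
  χ_A(x) = (x - 1)^3

Step 2 — compute geometric multiplicities via the rank-nullity identity g(λ) = n − rank(A − λI):
  rank(A − (1)·I) = 1, so dim ker(A − (1)·I) = n − 1 = 2

Summary:
  λ = 1: algebraic multiplicity = 3, geometric multiplicity = 2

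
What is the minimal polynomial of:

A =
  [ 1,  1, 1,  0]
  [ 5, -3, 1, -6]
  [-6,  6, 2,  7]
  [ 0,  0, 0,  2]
x^4 - 2*x^3 - 12*x^2 + 40*x - 32

The characteristic polynomial is χ_A(x) = (x - 2)^3*(x + 4), so the eigenvalues are known. The minimal polynomial is
  m_A(x) = Π_λ (x − λ)^{k_λ}
where k_λ is the size of the *largest* Jordan block for λ (equivalently, the smallest k with (A − λI)^k v = 0 for every generalised eigenvector v of λ).

  λ = -4: largest Jordan block has size 1, contributing (x + 4)
  λ = 2: largest Jordan block has size 3, contributing (x − 2)^3

So m_A(x) = (x - 2)^3*(x + 4) = x^4 - 2*x^3 - 12*x^2 + 40*x - 32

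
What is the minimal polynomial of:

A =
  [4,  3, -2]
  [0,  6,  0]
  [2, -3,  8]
x^2 - 12*x + 36

The characteristic polynomial is χ_A(x) = (x - 6)^3, so the eigenvalues are known. The minimal polynomial is
  m_A(x) = Π_λ (x − λ)^{k_λ}
where k_λ is the size of the *largest* Jordan block for λ (equivalently, the smallest k with (A − λI)^k v = 0 for every generalised eigenvector v of λ).

  λ = 6: largest Jordan block has size 2, contributing (x − 6)^2

So m_A(x) = (x - 6)^2 = x^2 - 12*x + 36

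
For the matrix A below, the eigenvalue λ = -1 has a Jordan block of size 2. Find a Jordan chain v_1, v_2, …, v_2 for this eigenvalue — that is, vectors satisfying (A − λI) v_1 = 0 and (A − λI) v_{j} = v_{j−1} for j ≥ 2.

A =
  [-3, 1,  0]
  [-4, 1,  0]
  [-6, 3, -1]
A Jordan chain for λ = -1 of length 2:
v_1 = (-2, -4, -6)ᵀ
v_2 = (1, 0, 0)ᵀ

Let N = A − (-1)·I. We want v_2 with N^2 v_2 = 0 but N^1 v_2 ≠ 0; then v_{j-1} := N · v_j for j = 2, …, 2.

Pick v_2 = (1, 0, 0)ᵀ.
Then v_1 = N · v_2 = (-2, -4, -6)ᵀ.

Sanity check: (A − (-1)·I) v_1 = (0, 0, 0)ᵀ = 0. ✓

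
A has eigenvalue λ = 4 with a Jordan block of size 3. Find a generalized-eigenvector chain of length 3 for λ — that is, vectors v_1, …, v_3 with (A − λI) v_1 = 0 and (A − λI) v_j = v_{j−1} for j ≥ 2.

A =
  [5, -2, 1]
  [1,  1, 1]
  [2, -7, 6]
A Jordan chain for λ = 4 of length 3:
v_1 = (1, 0, -1)ᵀ
v_2 = (1, 1, 2)ᵀ
v_3 = (1, 0, 0)ᵀ

Let N = A − (4)·I. We want v_3 with N^3 v_3 = 0 but N^2 v_3 ≠ 0; then v_{j-1} := N · v_j for j = 3, …, 2.

Pick v_3 = (1, 0, 0)ᵀ.
Then v_2 = N · v_3 = (1, 1, 2)ᵀ.
Then v_1 = N · v_2 = (1, 0, -1)ᵀ.

Sanity check: (A − (4)·I) v_1 = (0, 0, 0)ᵀ = 0. ✓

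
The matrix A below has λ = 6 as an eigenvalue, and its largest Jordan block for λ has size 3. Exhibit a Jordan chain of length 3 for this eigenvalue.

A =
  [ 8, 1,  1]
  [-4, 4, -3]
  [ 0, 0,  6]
A Jordan chain for λ = 6 of length 3:
v_1 = (-1, 2, 0)ᵀ
v_2 = (1, -3, 0)ᵀ
v_3 = (0, 0, 1)ᵀ

Let N = A − (6)·I. We want v_3 with N^3 v_3 = 0 but N^2 v_3 ≠ 0; then v_{j-1} := N · v_j for j = 3, …, 2.

Pick v_3 = (0, 0, 1)ᵀ.
Then v_2 = N · v_3 = (1, -3, 0)ᵀ.
Then v_1 = N · v_2 = (-1, 2, 0)ᵀ.

Sanity check: (A − (6)·I) v_1 = (0, 0, 0)ᵀ = 0. ✓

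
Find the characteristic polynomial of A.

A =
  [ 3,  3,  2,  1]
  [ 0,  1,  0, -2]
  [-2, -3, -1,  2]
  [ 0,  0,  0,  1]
x^4 - 4*x^3 + 6*x^2 - 4*x + 1

Expanding det(x·I − A) (e.g. by cofactor expansion or by noting that A is similar to its Jordan form J, which has the same characteristic polynomial as A) gives
  χ_A(x) = x^4 - 4*x^3 + 6*x^2 - 4*x + 1
which factors as (x - 1)^4. The eigenvalues (with algebraic multiplicities) are λ = 1 with multiplicity 4.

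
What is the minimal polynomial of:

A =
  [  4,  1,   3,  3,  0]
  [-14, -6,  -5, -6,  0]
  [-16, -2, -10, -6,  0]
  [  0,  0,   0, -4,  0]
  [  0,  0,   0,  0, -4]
x^3 + 12*x^2 + 48*x + 64

The characteristic polynomial is χ_A(x) = (x + 4)^5, so the eigenvalues are known. The minimal polynomial is
  m_A(x) = Π_λ (x − λ)^{k_λ}
where k_λ is the size of the *largest* Jordan block for λ (equivalently, the smallest k with (A − λI)^k v = 0 for every generalised eigenvector v of λ).

  λ = -4: largest Jordan block has size 3, contributing (x + 4)^3

So m_A(x) = (x + 4)^3 = x^3 + 12*x^2 + 48*x + 64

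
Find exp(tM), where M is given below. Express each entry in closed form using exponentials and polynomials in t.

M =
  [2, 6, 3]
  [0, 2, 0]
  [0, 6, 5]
e^{tM} =
  [exp(2*t), 2*exp(5*t) - 2*exp(2*t), exp(5*t) - exp(2*t)]
  [0, exp(2*t), 0]
  [0, 2*exp(5*t) - 2*exp(2*t), exp(5*t)]

Strategy: write M = P · J · P⁻¹ where J is a Jordan canonical form, so e^{tM} = P · e^{tJ} · P⁻¹, and e^{tJ} can be computed block-by-block.

M has Jordan form
J =
  [2, 0, 0]
  [0, 2, 0]
  [0, 0, 5]
(up to reordering of blocks).

Per-block formulas:
  For a 1×1 block at λ = 5: exp(t · [5]) = [e^(5t)].
  For a 1×1 block at λ = 2: exp(t · [2]) = [e^(2t)].

After assembling e^{tJ} and conjugating by P, we get:

e^{tM} =
  [exp(2*t), 2*exp(5*t) - 2*exp(2*t), exp(5*t) - exp(2*t)]
  [0, exp(2*t), 0]
  [0, 2*exp(5*t) - 2*exp(2*t), exp(5*t)]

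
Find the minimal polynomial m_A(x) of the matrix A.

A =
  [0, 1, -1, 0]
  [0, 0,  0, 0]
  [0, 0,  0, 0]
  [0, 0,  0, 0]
x^2

The characteristic polynomial is χ_A(x) = x^4, so the eigenvalues are known. The minimal polynomial is
  m_A(x) = Π_λ (x − λ)^{k_λ}
where k_λ is the size of the *largest* Jordan block for λ (equivalently, the smallest k with (A − λI)^k v = 0 for every generalised eigenvector v of λ).

  λ = 0: largest Jordan block has size 2, contributing (x − 0)^2

So m_A(x) = x^2 = x^2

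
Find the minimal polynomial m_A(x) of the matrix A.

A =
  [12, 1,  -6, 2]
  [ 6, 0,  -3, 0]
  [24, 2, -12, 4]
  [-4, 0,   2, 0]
x^3

The characteristic polynomial is χ_A(x) = x^4, so the eigenvalues are known. The minimal polynomial is
  m_A(x) = Π_λ (x − λ)^{k_λ}
where k_λ is the size of the *largest* Jordan block for λ (equivalently, the smallest k with (A − λI)^k v = 0 for every generalised eigenvector v of λ).

  λ = 0: largest Jordan block has size 3, contributing (x − 0)^3

So m_A(x) = x^3 = x^3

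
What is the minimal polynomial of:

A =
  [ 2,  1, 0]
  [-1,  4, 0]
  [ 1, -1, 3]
x^2 - 6*x + 9

The characteristic polynomial is χ_A(x) = (x - 3)^3, so the eigenvalues are known. The minimal polynomial is
  m_A(x) = Π_λ (x − λ)^{k_λ}
where k_λ is the size of the *largest* Jordan block for λ (equivalently, the smallest k with (A − λI)^k v = 0 for every generalised eigenvector v of λ).

  λ = 3: largest Jordan block has size 2, contributing (x − 3)^2

So m_A(x) = (x - 3)^2 = x^2 - 6*x + 9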